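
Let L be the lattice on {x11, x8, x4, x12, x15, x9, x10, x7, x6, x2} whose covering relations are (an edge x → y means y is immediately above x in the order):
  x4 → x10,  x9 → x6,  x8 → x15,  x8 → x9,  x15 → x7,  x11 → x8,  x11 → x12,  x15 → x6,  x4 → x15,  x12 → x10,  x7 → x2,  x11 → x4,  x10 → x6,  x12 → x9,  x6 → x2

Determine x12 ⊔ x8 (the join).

Common upper bounds of {x12, x8}: x2, x6, x9.
The least among these is x9.

x9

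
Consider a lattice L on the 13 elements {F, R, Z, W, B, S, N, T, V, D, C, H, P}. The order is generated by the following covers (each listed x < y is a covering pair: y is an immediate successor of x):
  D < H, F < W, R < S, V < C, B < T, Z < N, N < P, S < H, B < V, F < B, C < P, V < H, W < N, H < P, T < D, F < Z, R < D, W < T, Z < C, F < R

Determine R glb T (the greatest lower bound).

F

Common lower bounds of {R, T}: F.
The greatest among these is F.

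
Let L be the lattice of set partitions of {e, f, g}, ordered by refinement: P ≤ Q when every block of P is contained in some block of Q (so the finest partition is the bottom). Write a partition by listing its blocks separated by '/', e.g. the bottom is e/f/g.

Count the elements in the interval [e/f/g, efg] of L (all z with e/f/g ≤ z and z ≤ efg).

The interval [e/f/g, efg] = {e/f/g, e/fg, ef/g, efg, eg/f}, which has 5 elements.

5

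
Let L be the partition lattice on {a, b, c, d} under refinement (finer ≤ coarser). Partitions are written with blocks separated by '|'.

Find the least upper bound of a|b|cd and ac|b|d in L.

The join of a|b|cd and ac|b|d merges any blocks that overlap across the partitions, giving acd|b.

acd|b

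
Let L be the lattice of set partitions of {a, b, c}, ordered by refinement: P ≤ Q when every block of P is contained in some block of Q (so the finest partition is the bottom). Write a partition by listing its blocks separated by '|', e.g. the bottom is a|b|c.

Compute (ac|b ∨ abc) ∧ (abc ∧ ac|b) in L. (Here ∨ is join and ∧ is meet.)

ac|b

ac|b ∨ abc = abc
abc ∧ ac|b = ac|b
abc ∧ ac|b = ac|b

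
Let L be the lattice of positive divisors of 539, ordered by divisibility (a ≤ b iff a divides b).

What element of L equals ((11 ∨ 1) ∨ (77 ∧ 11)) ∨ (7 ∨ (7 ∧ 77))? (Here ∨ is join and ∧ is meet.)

77

11 ∨ 1 = 11
77 ∧ 11 = 11
11 ∨ 11 = 11
7 ∧ 77 = 7
7 ∨ 7 = 7
11 ∨ 7 = 77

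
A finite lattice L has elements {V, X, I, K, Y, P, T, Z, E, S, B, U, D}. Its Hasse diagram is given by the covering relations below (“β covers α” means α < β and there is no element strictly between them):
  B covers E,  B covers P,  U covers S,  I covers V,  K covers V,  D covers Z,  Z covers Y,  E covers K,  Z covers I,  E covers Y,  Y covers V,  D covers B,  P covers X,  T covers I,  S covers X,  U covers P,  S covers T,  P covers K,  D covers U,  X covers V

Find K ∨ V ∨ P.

P

Common upper bounds of {K, V, P}: B, D, P, U.
The least among these is P.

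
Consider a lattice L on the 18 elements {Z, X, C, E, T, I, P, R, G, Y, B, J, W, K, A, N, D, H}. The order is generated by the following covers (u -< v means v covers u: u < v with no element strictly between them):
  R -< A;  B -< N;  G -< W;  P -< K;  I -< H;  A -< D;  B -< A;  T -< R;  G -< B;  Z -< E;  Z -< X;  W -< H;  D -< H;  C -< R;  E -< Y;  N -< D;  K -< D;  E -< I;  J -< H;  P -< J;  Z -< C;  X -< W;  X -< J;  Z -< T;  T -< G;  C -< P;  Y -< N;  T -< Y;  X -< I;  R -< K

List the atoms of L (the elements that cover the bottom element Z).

C, E, T, X

The atoms are exactly the elements that cover Z: C, E, T, X.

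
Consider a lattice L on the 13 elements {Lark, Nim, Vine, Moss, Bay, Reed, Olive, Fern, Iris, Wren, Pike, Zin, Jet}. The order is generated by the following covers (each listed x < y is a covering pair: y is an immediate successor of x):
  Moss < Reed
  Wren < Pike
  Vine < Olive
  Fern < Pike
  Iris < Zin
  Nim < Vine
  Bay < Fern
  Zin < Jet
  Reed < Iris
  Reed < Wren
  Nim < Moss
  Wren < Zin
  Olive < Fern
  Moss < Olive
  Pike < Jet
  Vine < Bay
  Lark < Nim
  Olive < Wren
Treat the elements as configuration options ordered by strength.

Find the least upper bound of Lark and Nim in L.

Common upper bounds of {Lark, Nim}: Bay, Fern, Iris, Jet, Moss, Nim, Olive, Pike, Reed, Vine, Wren, Zin.
The least among these is Nim.

Nim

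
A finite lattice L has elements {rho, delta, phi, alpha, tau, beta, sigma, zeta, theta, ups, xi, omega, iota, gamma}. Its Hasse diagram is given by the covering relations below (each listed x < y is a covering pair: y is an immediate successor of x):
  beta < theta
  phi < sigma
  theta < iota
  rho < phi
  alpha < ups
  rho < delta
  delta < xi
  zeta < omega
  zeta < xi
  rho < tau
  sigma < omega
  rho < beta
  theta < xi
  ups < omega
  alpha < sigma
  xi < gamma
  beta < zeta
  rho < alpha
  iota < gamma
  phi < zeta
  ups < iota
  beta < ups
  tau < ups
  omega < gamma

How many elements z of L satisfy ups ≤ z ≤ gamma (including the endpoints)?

The interval [ups, gamma] = {gamma, iota, omega, ups}, which has 4 elements.

4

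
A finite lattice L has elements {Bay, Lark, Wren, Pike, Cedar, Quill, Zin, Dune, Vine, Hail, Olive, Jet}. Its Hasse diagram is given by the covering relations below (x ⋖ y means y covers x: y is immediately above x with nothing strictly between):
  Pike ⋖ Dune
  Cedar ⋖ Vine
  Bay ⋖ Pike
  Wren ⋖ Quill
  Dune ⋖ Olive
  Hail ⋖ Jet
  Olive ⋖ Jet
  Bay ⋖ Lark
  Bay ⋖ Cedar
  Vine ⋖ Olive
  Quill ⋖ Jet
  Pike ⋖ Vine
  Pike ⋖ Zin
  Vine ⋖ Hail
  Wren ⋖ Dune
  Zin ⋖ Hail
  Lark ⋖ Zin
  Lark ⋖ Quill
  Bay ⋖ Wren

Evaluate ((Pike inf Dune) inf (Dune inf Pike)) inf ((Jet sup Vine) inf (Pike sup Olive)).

Pike

Pike ∧ Dune = Pike
Dune ∧ Pike = Pike
Pike ∧ Pike = Pike
Jet ∨ Vine = Jet
Pike ∨ Olive = Olive
Jet ∧ Olive = Olive
Pike ∧ Olive = Pike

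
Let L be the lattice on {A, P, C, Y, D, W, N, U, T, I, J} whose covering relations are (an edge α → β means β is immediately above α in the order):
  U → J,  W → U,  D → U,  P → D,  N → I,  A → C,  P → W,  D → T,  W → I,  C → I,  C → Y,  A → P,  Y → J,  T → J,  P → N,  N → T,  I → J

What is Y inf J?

Common lower bounds of {Y, J}: A, C, Y.
The greatest among these is Y.

Y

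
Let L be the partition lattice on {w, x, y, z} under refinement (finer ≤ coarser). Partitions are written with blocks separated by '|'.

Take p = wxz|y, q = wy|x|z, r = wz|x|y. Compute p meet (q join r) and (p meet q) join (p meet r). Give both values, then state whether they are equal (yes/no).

wz|x|y; wz|x|y; yes

q join r = wyz|x, so p meet (q join r) = wxz|y meet wyz|x = wz|x|y.
p meet q = w|x|y|z and p meet r = wz|x|y, so (p meet q) join (p meet r) = w|x|y|z join wz|x|y = wz|x|y.
Equal: yes.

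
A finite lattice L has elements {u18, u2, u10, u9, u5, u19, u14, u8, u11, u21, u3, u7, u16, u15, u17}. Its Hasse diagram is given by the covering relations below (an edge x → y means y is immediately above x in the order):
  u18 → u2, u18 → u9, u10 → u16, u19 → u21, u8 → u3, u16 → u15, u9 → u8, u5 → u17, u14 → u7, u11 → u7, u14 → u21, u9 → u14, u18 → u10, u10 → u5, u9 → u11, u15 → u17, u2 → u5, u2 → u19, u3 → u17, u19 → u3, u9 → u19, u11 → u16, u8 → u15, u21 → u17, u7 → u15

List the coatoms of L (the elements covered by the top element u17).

u15, u21, u3, u5

The coatoms are exactly the elements covered by u17: u15, u21, u3, u5.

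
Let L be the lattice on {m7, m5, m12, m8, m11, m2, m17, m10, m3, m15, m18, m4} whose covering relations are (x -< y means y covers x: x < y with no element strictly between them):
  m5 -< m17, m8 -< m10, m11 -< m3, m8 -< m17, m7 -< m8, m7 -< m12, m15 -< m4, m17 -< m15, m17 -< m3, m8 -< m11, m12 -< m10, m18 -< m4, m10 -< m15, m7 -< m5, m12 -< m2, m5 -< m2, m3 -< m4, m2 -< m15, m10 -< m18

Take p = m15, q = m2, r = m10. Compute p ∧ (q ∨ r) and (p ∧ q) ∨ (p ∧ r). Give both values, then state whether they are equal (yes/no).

m15; m15; yes

q ∨ r = m15, so p ∧ (q ∨ r) = m15 ∧ m15 = m15.
p ∧ q = m2 and p ∧ r = m10, so (p ∧ q) ∨ (p ∧ r) = m2 ∨ m10 = m15.
Equal: yes.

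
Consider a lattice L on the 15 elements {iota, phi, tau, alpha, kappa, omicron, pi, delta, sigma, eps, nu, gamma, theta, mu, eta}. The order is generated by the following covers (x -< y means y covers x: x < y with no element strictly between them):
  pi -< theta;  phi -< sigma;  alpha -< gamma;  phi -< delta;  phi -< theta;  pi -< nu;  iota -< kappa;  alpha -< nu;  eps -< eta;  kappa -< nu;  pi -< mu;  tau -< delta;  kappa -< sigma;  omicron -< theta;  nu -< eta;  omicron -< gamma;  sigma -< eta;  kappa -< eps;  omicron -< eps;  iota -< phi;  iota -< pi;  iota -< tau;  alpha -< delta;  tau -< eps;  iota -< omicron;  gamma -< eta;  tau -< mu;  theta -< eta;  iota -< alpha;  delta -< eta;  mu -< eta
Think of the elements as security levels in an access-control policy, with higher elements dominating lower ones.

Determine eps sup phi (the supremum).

Common upper bounds of {eps, phi}: eta.
The least among these is eta.

eta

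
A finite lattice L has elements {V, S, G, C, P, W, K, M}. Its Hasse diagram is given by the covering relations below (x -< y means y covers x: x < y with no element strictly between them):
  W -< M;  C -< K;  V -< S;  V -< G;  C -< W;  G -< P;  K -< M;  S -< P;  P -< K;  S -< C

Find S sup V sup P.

P

Common upper bounds of {S, V, P}: K, M, P.
The least among these is P.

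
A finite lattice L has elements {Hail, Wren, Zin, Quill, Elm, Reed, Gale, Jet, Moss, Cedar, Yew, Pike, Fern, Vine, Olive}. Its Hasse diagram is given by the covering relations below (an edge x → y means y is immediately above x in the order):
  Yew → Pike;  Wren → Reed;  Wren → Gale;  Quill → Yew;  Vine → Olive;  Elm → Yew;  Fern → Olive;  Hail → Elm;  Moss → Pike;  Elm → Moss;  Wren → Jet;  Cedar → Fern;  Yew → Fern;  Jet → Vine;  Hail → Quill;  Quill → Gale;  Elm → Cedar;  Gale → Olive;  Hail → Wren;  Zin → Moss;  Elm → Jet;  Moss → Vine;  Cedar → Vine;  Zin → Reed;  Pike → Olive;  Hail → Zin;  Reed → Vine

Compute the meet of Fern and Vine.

Common lower bounds of {Fern, Vine}: Cedar, Elm, Hail.
The greatest among these is Cedar.

Cedar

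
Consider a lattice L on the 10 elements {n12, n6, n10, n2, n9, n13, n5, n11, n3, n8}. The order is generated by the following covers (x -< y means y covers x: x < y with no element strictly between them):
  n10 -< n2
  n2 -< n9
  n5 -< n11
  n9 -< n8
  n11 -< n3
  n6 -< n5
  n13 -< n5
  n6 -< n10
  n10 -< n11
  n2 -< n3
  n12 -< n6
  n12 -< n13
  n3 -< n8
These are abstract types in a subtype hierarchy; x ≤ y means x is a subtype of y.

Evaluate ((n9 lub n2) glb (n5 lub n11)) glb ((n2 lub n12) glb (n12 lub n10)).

n9 ∨ n2 = n9
n5 ∨ n11 = n11
n9 ∧ n11 = n10
n2 ∨ n12 = n2
n12 ∨ n10 = n10
n2 ∧ n10 = n10
n10 ∧ n10 = n10

n10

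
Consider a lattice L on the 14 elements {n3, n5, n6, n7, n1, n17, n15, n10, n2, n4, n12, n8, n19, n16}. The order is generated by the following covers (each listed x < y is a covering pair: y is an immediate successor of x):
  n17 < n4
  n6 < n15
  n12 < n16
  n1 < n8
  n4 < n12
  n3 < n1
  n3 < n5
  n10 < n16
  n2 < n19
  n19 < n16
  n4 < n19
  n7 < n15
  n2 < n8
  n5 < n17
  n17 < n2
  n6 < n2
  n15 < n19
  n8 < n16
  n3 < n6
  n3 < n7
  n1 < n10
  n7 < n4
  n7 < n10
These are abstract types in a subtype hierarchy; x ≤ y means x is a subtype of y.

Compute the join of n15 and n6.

n15

Common upper bounds of {n15, n6}: n15, n16, n19.
The least among these is n15.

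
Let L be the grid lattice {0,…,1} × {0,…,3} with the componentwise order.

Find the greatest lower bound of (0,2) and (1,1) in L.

(0,1)

In a product of chains, the meet is componentwise min, giving (0,1).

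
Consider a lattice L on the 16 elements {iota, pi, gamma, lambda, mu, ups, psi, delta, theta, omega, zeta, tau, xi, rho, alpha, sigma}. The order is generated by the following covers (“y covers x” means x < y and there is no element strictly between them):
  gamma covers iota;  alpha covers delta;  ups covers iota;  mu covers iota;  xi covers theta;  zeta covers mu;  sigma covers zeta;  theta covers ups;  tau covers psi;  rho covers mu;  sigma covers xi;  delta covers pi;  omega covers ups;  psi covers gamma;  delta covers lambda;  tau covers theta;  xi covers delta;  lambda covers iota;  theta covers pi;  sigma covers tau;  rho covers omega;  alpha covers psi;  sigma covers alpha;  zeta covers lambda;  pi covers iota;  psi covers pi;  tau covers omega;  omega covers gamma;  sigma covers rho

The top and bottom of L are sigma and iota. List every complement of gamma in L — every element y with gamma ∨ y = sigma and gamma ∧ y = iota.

Need y with gamma ∨ y = sigma and gamma ∧ y = iota.
Checking each element gives: xi, zeta.

xi, zeta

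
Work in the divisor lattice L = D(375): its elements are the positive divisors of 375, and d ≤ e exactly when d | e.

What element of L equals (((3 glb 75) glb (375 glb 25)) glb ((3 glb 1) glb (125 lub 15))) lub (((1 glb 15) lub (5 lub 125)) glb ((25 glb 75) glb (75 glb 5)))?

3 ∧ 75 = 3
375 ∧ 25 = 25
3 ∧ 25 = 1
3 ∧ 1 = 1
125 ∨ 15 = 375
1 ∧ 375 = 1
1 ∧ 1 = 1
1 ∧ 15 = 1
5 ∨ 125 = 125
1 ∨ 125 = 125
25 ∧ 75 = 25
75 ∧ 5 = 5
25 ∧ 5 = 5
125 ∧ 5 = 5
1 ∨ 5 = 5

5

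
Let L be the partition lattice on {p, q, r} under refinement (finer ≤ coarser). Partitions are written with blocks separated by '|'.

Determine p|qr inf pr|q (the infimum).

The meet (common refinement) of p|qr and pr|q intersects blocks pairwise, giving p|q|r.

p|q|r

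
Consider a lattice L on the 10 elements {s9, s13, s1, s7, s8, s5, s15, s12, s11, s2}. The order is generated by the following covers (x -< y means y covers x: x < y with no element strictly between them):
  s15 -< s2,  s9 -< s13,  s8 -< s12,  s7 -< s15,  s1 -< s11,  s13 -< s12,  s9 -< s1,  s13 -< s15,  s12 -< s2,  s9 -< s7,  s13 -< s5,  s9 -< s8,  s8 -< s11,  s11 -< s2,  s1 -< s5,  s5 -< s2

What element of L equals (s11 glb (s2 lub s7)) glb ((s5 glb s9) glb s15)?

s2 ∨ s7 = s2
s11 ∧ s2 = s11
s5 ∧ s9 = s9
s9 ∧ s15 = s9
s11 ∧ s9 = s9

s9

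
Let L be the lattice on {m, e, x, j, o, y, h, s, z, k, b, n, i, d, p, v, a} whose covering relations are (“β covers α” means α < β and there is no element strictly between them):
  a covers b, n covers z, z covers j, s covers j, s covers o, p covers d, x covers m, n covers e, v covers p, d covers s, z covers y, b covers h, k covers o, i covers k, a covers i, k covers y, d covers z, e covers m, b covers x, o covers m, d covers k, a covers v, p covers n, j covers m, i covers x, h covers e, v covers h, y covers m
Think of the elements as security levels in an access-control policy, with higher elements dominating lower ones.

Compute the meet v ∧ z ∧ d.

Common lower bounds of {v, z, d}: j, m, y, z.
The greatest among these is z.

z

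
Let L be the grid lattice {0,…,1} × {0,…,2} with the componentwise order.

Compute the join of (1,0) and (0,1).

Common upper bounds of {(1,0), (0,1)}: (1,1), (1,2).
The least among these is (1,1).

(1,1)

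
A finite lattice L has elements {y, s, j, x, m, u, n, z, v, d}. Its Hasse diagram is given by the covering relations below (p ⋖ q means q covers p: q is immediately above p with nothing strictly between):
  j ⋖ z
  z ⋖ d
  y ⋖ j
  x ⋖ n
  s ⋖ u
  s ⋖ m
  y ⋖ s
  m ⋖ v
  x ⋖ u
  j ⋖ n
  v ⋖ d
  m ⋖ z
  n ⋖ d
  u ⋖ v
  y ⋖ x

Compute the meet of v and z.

m

Common lower bounds of {v, z}: m, s, y.
The greatest among these is m.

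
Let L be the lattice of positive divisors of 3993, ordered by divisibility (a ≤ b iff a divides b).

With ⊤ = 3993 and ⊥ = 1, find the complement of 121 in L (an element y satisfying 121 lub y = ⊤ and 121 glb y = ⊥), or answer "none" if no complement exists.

For every candidate y, either 121 ∨ y ≠ 3993 or 121 ∧ y ≠ 1; no complement exists.

none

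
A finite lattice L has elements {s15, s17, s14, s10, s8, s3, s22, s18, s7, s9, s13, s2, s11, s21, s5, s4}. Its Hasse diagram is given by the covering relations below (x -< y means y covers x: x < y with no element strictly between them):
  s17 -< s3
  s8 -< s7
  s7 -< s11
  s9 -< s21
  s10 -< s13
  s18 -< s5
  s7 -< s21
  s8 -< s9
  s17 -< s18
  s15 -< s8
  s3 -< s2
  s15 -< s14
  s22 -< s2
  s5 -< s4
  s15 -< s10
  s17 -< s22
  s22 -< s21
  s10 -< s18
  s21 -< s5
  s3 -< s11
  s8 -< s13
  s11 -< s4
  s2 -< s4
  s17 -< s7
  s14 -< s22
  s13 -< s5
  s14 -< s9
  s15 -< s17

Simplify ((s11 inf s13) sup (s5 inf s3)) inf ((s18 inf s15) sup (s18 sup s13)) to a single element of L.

s7

s11 ∧ s13 = s8
s5 ∧ s3 = s17
s8 ∨ s17 = s7
s18 ∧ s15 = s15
s18 ∨ s13 = s5
s15 ∨ s5 = s5
s7 ∧ s5 = s7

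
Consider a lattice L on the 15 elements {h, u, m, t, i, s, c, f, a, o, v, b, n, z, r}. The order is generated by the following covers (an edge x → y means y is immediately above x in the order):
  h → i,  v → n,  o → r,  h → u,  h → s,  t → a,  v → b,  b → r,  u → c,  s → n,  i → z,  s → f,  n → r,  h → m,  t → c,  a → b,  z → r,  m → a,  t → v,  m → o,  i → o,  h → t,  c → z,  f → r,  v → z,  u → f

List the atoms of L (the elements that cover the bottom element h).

The atoms are exactly the elements that cover h: i, m, s, t, u.

i, m, s, t, u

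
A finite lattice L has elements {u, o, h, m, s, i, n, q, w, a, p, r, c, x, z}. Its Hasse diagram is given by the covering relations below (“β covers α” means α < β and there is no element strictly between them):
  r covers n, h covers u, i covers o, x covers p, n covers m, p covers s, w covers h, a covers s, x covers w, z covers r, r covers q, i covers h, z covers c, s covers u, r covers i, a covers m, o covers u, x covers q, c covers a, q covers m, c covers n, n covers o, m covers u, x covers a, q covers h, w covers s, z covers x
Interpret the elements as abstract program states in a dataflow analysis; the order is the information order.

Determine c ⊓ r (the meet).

Common lower bounds of {c, r}: m, n, o, u.
The greatest among these is n.

n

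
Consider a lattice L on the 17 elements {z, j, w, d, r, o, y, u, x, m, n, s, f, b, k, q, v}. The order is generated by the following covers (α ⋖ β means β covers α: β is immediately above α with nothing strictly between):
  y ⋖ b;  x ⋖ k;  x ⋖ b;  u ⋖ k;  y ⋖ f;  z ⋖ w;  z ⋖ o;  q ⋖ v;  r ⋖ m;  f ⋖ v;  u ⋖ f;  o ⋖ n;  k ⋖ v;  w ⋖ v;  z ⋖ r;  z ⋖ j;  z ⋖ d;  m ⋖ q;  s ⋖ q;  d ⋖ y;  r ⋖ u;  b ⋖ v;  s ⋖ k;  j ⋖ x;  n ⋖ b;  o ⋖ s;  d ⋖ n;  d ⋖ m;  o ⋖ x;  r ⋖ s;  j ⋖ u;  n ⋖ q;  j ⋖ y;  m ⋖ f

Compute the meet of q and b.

Common lower bounds of {q, b}: d, n, o, z.
The greatest among these is n.

n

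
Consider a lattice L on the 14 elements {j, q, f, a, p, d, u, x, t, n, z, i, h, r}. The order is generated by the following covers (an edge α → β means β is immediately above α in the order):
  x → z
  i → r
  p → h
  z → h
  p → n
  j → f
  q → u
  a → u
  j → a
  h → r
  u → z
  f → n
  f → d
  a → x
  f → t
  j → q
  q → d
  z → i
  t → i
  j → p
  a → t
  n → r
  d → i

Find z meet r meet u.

u

Common lower bounds of {z, r, u}: a, j, q, u.
The greatest among these is u.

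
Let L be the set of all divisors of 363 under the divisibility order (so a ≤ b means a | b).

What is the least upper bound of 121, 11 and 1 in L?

In the divisibility order, the join is the least common multiple: lcm(121, 11, 1) = 121.

121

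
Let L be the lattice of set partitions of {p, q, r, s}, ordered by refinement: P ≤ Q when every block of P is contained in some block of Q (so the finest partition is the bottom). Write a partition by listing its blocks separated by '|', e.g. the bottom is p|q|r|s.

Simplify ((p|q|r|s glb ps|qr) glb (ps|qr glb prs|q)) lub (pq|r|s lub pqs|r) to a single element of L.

pqs|r

p|q|r|s ∧ ps|qr = p|q|r|s
ps|qr ∧ prs|q = ps|q|r
p|q|r|s ∧ ps|q|r = p|q|r|s
pq|r|s ∨ pqs|r = pqs|r
p|q|r|s ∨ pqs|r = pqs|r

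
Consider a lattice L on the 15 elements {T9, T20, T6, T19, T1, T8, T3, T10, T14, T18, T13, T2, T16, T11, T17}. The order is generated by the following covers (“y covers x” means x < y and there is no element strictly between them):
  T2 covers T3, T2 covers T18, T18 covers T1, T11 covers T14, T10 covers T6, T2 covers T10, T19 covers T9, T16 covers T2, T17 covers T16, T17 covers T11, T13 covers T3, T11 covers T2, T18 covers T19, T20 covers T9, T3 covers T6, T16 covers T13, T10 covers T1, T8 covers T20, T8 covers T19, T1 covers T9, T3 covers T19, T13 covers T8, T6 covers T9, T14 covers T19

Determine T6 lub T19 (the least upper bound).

T3

Common upper bounds of {T6, T19}: T11, T13, T16, T17, T2, T3.
The least among these is T3.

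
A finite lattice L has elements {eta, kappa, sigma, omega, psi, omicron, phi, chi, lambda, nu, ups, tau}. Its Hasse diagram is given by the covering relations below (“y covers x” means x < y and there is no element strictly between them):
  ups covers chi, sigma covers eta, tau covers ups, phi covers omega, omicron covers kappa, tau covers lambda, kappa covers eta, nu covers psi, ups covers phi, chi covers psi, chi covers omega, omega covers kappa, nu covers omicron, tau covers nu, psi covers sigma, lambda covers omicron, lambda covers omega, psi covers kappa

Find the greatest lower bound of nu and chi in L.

psi

Common lower bounds of {nu, chi}: eta, kappa, psi, sigma.
The greatest among these is psi.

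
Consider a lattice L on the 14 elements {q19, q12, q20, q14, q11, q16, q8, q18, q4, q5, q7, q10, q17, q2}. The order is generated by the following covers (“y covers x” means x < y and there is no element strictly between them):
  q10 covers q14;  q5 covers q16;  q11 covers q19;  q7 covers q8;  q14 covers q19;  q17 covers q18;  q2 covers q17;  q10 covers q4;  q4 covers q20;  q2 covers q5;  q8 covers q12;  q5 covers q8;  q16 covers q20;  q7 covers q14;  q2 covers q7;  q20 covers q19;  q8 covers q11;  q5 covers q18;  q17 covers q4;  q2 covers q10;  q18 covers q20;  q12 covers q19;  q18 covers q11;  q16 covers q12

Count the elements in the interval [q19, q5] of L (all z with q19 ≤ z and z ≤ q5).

The interval [q19, q5] = {q11, q12, q16, q18, q19, q20, q5, q8}, which has 8 elements.

8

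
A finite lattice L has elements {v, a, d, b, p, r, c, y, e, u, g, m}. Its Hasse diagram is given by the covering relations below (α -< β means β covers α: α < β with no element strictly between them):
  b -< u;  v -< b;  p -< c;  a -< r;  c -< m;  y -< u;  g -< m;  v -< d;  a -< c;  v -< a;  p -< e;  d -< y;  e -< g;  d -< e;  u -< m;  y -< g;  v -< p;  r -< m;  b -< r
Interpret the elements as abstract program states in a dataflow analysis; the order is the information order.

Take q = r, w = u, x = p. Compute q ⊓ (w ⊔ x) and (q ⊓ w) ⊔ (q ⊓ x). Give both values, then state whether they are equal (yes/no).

r; b; no

w ⊔ x = m, so q ⊓ (w ⊔ x) = r ⊓ m = r.
q ⊓ w = b and q ⊓ x = v, so (q ⊓ w) ⊔ (q ⊓ x) = b ⊔ v = b.
Equal: no.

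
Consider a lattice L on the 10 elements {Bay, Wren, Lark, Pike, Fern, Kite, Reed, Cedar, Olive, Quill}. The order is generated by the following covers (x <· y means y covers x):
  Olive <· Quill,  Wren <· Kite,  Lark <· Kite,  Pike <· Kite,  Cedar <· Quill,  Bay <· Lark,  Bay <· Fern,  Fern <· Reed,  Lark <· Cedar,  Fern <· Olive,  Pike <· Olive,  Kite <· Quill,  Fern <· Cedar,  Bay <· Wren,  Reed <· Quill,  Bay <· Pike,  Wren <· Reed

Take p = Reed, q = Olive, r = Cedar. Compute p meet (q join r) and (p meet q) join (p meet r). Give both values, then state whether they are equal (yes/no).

q join r = Quill, so p meet (q join r) = Reed meet Quill = Reed.
p meet q = Fern and p meet r = Fern, so (p meet q) join (p meet r) = Fern join Fern = Fern.
Equal: no.

Reed; Fern; no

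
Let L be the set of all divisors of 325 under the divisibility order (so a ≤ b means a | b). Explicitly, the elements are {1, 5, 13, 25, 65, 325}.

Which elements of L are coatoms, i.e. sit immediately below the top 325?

The coatoms are exactly the elements covered by 325: 25, 65.

25, 65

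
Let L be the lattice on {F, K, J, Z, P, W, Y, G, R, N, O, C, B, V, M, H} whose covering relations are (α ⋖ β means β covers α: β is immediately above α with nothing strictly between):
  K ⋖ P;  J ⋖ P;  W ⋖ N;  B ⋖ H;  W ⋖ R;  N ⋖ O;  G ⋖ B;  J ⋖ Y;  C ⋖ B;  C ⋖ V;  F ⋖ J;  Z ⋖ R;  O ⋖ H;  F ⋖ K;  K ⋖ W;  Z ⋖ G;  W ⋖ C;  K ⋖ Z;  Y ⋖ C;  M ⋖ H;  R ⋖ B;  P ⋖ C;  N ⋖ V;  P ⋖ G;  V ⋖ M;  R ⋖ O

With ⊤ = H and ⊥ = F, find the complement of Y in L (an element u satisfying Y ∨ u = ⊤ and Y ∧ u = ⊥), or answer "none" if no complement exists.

O

Need u with Y ∨ u = H and Y ∧ u = F.
Checking each element gives: O.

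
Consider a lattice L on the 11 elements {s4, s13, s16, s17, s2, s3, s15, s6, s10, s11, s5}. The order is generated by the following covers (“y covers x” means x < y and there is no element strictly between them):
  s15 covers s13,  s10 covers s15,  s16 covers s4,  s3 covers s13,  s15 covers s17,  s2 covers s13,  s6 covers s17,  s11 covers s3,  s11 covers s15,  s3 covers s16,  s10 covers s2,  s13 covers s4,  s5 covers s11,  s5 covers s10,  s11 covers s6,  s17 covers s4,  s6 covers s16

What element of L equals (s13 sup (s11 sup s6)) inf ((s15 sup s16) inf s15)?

s11 ∨ s6 = s11
s13 ∨ s11 = s11
s15 ∨ s16 = s11
s11 ∧ s15 = s15
s11 ∧ s15 = s15

s15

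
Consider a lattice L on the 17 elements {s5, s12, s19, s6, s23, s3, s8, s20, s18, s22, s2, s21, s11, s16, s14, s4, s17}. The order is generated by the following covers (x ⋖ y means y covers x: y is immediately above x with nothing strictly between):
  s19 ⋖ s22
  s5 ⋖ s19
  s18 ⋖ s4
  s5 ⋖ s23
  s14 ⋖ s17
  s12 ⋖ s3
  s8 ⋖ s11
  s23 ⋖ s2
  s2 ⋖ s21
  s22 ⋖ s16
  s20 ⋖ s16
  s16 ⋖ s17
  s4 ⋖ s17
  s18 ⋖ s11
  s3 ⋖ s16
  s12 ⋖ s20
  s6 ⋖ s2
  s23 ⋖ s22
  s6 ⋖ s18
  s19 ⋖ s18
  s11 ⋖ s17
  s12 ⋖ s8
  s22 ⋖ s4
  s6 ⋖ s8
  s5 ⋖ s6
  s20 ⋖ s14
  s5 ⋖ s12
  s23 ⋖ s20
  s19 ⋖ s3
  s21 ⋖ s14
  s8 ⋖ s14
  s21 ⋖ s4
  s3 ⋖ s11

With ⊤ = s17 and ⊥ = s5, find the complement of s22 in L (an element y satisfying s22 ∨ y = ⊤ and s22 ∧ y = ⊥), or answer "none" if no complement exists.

s8

Need y with s22 ∨ y = s17 and s22 ∧ y = s5.
Checking each element gives: s8.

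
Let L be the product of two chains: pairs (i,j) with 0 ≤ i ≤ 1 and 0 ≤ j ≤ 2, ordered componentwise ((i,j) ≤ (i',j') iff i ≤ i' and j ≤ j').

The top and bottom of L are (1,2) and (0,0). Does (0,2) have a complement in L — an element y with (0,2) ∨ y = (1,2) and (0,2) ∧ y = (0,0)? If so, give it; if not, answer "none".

(1,0)

Need y with (0,2) ∨ y = (1,2) and (0,2) ∧ y = (0,0).
Checking each element gives: (1,0).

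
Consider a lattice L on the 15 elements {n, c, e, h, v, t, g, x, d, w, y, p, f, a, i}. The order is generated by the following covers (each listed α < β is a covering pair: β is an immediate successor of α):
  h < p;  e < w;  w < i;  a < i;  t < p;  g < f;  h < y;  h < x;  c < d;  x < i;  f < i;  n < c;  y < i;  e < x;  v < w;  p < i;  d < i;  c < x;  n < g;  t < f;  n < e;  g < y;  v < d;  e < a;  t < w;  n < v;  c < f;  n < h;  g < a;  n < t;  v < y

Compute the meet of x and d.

Common lower bounds of {x, d}: c, n.
The greatest among these is c.

c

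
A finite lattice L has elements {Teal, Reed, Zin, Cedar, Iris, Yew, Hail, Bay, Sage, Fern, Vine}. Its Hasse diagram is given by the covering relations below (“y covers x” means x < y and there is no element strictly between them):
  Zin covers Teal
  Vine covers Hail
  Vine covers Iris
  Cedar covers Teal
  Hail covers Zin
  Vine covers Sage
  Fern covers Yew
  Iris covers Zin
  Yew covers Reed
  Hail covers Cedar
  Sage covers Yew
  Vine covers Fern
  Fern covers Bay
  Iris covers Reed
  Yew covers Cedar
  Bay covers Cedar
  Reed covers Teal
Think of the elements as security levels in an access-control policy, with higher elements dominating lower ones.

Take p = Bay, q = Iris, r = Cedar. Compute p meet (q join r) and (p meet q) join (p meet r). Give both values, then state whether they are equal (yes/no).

Bay; Cedar; no

q join r = Vine, so p meet (q join r) = Bay meet Vine = Bay.
p meet q = Teal and p meet r = Cedar, so (p meet q) join (p meet r) = Teal join Cedar = Cedar.
Equal: no.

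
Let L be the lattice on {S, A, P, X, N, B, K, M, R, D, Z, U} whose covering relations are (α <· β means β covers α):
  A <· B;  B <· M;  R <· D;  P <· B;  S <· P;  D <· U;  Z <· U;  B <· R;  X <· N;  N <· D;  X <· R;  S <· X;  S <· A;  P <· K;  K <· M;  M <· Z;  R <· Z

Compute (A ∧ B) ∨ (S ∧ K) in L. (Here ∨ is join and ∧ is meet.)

A

A ∧ B = A
S ∧ K = S
A ∨ S = A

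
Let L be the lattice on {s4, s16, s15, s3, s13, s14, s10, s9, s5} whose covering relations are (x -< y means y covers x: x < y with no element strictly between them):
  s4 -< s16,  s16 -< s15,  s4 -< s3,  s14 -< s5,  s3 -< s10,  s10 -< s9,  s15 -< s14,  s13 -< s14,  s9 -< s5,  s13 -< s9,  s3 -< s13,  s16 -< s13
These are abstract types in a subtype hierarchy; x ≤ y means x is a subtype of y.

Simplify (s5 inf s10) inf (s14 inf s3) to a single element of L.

s5 ∧ s10 = s10
s14 ∧ s3 = s3
s10 ∧ s3 = s3

s3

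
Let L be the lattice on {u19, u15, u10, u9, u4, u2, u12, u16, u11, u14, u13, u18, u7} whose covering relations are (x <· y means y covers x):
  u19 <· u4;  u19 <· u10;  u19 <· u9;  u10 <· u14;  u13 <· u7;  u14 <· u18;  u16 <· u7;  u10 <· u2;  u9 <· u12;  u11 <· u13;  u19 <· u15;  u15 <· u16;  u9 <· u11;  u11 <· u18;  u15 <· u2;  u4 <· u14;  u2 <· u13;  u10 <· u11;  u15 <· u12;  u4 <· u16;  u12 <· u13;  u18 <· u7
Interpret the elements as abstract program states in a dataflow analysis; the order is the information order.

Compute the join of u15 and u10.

u2

Common upper bounds of {u15, u10}: u13, u2, u7.
The least among these is u2.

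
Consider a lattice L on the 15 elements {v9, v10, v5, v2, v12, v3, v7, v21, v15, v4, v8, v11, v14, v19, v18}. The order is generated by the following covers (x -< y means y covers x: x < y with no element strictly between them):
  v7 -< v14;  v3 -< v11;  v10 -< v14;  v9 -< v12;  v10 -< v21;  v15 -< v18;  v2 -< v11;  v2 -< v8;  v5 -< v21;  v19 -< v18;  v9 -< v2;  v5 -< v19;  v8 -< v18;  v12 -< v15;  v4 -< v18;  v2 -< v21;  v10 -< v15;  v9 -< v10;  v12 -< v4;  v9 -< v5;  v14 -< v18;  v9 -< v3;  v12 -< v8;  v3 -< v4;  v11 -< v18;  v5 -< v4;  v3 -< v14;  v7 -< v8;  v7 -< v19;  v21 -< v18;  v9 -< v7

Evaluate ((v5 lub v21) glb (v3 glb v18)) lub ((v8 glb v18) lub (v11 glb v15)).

v8

v5 ∨ v21 = v21
v3 ∧ v18 = v3
v21 ∧ v3 = v9
v8 ∧ v18 = v8
v11 ∧ v15 = v9
v8 ∨ v9 = v8
v9 ∨ v8 = v8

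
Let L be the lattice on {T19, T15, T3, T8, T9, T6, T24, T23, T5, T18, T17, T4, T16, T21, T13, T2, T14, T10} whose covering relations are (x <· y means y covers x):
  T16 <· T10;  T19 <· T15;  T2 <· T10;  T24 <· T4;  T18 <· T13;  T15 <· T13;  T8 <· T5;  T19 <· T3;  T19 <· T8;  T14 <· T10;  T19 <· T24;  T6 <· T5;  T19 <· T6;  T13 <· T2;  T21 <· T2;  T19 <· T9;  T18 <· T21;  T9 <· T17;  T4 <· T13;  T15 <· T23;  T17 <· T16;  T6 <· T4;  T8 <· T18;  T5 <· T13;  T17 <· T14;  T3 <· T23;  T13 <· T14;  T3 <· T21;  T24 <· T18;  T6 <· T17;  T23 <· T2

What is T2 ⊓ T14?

Common lower bounds of {T2, T14}: T13, T15, T18, T19, T24, T4, T5, T6, T8.
The greatest among these is T13.

T13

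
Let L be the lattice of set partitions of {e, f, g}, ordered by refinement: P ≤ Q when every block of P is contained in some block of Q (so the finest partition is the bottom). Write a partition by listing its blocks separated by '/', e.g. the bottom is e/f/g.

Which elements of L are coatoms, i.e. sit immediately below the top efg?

e/fg, ef/g, eg/f

The coatoms are exactly the elements covered by efg: e/fg, ef/g, eg/f.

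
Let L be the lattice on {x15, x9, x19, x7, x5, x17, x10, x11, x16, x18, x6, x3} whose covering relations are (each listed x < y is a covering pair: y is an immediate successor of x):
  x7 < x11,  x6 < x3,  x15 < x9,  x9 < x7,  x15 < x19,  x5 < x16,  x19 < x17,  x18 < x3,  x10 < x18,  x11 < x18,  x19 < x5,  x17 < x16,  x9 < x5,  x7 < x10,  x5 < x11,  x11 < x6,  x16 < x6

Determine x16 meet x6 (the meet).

x16

Common lower bounds of {x16, x6}: x15, x16, x17, x19, x5, x9.
The greatest among these is x16.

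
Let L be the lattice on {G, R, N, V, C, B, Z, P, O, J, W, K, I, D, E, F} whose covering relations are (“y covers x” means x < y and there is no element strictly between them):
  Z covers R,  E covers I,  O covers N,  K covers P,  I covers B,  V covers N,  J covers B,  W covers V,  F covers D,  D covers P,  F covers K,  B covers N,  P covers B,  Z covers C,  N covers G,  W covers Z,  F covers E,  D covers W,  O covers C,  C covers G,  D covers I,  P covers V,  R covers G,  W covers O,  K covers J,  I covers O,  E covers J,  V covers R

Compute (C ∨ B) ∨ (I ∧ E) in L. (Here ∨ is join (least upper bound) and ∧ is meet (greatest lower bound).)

I

C ∨ B = I
I ∧ E = I
I ∨ I = I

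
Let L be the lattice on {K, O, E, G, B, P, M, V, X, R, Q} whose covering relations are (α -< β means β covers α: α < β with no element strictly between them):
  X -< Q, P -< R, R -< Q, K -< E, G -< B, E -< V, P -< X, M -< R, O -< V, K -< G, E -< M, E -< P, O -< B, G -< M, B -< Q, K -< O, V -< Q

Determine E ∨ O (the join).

V

Common upper bounds of {E, O}: Q, V.
The least among these is V.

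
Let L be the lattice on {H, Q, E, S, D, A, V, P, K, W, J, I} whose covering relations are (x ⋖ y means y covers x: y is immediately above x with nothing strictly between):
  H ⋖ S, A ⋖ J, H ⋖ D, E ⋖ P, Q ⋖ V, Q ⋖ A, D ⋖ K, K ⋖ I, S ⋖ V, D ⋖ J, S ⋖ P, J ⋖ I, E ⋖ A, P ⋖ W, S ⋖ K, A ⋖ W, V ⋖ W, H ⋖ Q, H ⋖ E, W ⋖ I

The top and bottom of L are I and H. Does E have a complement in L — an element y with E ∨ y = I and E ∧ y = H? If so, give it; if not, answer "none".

K

Need y with E ∨ y = I and E ∧ y = H.
Checking each element gives: K.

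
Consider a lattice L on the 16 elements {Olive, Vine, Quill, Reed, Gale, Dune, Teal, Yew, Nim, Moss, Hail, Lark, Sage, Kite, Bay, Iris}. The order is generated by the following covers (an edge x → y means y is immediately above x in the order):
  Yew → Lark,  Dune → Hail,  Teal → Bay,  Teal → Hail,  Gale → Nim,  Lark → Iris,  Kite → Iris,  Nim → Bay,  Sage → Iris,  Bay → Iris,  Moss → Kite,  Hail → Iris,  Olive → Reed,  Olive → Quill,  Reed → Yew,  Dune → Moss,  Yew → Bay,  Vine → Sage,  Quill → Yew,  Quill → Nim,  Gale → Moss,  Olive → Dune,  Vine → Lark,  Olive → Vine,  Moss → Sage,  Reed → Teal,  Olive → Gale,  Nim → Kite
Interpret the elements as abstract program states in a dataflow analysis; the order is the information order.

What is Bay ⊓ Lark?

Common lower bounds of {Bay, Lark}: Olive, Quill, Reed, Yew.
The greatest among these is Yew.

Yew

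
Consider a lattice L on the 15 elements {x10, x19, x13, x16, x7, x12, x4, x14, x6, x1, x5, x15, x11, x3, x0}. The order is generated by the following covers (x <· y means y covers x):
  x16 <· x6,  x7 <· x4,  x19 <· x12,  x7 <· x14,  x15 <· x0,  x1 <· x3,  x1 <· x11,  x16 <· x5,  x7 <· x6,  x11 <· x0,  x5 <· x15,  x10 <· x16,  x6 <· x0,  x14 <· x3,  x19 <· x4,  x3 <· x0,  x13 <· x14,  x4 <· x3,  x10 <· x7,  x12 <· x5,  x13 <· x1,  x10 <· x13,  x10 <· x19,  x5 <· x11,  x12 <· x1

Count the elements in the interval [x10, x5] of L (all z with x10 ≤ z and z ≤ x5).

The interval [x10, x5] = {x10, x12, x16, x19, x5}, which has 5 elements.

5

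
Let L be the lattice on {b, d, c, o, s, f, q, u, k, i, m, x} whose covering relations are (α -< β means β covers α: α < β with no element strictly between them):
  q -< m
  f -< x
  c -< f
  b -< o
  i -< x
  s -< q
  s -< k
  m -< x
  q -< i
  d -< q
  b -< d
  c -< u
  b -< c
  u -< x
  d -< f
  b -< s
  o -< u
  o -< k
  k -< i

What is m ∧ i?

Common lower bounds of {m, i}: b, d, q, s.
The greatest among these is q.

q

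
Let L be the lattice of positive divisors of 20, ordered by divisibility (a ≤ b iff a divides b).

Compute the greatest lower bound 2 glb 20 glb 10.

2

Common lower bounds of {2, 20, 10}: 1, 2.
The greatest among these is 2.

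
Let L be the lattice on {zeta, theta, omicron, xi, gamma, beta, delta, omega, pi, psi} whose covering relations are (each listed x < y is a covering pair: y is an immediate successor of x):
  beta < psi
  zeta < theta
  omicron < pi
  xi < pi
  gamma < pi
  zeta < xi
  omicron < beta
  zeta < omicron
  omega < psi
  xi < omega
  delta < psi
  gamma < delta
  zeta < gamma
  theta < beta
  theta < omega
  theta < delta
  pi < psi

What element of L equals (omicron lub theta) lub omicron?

omicron ∨ theta = beta
beta ∨ omicron = beta

beta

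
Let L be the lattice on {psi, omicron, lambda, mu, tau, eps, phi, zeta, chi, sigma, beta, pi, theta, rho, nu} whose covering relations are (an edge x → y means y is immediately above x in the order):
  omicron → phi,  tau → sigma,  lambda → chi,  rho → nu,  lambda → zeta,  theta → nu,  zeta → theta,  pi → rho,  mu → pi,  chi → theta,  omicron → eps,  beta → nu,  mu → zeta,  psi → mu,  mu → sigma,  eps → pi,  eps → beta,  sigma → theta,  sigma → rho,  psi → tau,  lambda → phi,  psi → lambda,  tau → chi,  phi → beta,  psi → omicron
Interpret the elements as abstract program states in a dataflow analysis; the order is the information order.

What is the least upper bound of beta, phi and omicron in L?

beta

Common upper bounds of {beta, phi, omicron}: beta, nu.
The least among these is beta.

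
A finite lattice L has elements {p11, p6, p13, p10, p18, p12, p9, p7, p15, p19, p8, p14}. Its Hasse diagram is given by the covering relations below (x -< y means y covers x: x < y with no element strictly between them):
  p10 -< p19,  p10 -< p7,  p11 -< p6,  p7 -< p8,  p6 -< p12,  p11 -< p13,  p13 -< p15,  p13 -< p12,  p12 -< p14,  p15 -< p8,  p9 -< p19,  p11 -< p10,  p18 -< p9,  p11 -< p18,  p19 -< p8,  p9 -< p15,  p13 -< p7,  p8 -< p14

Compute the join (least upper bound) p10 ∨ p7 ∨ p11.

p7

Common upper bounds of {p10, p7, p11}: p14, p7, p8.
The least among these is p7.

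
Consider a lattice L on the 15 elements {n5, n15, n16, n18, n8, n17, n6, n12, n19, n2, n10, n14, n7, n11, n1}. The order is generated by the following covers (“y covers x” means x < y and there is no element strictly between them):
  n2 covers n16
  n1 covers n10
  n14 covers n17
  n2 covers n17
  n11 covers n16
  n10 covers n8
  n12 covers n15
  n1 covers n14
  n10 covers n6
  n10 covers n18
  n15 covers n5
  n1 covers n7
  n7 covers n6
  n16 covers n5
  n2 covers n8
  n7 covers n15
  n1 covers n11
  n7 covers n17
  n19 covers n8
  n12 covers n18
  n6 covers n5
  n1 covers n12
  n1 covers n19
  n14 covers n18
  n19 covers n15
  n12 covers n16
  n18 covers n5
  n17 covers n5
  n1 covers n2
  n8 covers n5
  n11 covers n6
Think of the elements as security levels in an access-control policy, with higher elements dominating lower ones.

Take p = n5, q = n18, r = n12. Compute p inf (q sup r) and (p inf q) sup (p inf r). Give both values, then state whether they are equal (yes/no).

q sup r = n12, so p inf (q sup r) = n5 inf n12 = n5.
p inf q = n5 and p inf r = n5, so (p inf q) sup (p inf r) = n5 sup n5 = n5.
Equal: yes.

n5; n5; yes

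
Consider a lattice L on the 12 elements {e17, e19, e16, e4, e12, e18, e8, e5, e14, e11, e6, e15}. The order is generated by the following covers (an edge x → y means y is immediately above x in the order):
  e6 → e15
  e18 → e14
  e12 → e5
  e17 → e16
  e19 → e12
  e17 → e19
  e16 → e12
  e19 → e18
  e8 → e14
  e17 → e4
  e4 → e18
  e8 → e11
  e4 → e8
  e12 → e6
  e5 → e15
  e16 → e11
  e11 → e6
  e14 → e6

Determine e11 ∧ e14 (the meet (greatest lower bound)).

Common lower bounds of {e11, e14}: e17, e4, e8.
The greatest among these is e8.

e8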